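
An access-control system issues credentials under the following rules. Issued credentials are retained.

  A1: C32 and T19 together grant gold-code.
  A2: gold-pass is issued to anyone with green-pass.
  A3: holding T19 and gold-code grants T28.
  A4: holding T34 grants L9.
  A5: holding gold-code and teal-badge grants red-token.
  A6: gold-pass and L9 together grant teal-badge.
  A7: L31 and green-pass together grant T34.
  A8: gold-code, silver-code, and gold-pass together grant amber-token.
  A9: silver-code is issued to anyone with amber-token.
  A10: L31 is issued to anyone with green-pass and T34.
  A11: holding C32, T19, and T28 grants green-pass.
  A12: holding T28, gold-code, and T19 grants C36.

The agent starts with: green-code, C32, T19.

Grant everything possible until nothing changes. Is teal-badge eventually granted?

teal-badge would need gold-pass and L9 (A6), but L9 is never granted.

No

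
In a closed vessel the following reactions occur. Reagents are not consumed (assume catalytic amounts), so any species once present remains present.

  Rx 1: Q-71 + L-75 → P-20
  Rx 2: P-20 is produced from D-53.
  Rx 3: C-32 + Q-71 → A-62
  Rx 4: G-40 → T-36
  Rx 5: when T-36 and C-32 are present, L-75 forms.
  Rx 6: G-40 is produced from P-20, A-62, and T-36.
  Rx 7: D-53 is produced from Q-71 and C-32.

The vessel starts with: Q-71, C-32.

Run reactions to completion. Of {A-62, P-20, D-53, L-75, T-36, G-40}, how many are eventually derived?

3

Q-71 and C-32 present → D-53 forms (Rx 7).
C-32 and Q-71 present → A-62 forms (Rx 3).
D-53 present → P-20 forms (Rx 2).
A-62: reached.
P-20: reached.
D-53: reached.
L-75 would need T-36 and C-32 (Rx 5), but T-36 never forms.
T-36 would need G-40 (Rx 4), but G-40 never forms.
G-40 would need P-20, A-62, and T-36 (Rx 6), but T-36 never forms.
Reached: A-62, P-20, and D-53 — 3 of the 6.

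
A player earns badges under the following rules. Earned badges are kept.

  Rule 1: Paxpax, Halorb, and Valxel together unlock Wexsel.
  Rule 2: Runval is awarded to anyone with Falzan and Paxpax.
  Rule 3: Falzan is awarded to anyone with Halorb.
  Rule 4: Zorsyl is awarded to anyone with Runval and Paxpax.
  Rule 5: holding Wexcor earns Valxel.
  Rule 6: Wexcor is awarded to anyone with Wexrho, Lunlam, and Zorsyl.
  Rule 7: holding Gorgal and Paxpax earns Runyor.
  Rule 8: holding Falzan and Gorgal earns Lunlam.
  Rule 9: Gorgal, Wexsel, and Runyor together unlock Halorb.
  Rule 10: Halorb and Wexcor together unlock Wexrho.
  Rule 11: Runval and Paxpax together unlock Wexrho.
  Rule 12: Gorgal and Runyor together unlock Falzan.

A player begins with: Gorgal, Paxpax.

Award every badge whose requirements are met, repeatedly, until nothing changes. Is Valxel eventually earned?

Yes

With Gorgal and Paxpax, Runyor is earned (Rule 7).
With Gorgal and Runyor, Falzan is earned (Rule 12).
With Falzan and Paxpax, Runval is earned (Rule 2).
With Falzan and Gorgal, Lunlam is earned (Rule 8).
With Runval and Paxpax, Zorsyl is earned (Rule 4).
With Runval and Paxpax, Wexrho is earned (Rule 11).
With Wexrho, Lunlam, and Zorsyl, Wexcor is earned (Rule 6).
With Wexcor, Valxel is earned (Rule 5).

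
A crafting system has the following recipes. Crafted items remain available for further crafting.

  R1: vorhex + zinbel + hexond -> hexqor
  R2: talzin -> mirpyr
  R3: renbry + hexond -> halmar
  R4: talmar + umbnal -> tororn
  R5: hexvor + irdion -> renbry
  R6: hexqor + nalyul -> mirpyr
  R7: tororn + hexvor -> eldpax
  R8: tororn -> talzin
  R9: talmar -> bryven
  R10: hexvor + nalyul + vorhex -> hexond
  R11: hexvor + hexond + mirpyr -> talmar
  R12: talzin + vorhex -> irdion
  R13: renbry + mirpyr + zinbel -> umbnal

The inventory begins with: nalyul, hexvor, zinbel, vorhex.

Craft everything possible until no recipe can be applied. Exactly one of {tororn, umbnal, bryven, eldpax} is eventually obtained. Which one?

Using R10, hexvor, nalyul, and vorhex make hexond.
Using R1, vorhex, zinbel, and hexond make hexqor.
Using R6, hexqor and nalyul make mirpyr.
hexvor + hexond + mirpyr -> talmar (R11).
talmar -> bryven (R9).
umbnal would need renbry, mirpyr, and zinbel (R13), but renbry is never obtained. tororn would need talmar and umbnal (R4), but umbnal is never obtained. eldpax would need tororn and hexvor (R7), but tororn is never obtained.

bryven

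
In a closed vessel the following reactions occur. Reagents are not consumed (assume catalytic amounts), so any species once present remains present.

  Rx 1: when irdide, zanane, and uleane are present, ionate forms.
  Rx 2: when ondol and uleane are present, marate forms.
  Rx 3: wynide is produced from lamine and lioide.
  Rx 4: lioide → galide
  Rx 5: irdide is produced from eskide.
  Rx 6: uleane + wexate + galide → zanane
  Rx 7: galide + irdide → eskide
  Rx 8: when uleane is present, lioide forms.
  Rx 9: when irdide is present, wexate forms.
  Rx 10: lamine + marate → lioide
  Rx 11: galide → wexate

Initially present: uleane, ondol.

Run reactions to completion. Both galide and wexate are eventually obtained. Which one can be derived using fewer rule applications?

galide

galide: uleane present → lioide forms (Rx 8). lioide present → galide forms (Rx 4). [2 rule applications]
wexate: uleane present → lioide forms (Rx 8). lioide present → galide forms (Rx 4). galide present → wexate forms (Rx 11). [3 rule applications]
galide needs fewer.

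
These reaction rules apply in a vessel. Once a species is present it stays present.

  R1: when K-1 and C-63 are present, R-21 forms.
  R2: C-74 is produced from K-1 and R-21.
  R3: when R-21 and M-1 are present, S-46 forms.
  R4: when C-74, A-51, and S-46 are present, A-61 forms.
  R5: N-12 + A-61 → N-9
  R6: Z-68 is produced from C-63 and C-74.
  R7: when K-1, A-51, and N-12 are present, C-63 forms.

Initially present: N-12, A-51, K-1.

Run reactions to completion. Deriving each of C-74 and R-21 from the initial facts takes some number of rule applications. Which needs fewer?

R-21

R-21: K-1, A-51, and N-12 present → C-63 forms (R7). K-1 and C-63 present → R-21 forms (R1). [2 rule applications]
C-74: K-1, A-51, and N-12 present → C-63 forms (R7). K-1 and C-63 present → R-21 forms (R1). K-1 and R-21 present → C-74 forms (R2). [3 rule applications]
R-21 needs fewer.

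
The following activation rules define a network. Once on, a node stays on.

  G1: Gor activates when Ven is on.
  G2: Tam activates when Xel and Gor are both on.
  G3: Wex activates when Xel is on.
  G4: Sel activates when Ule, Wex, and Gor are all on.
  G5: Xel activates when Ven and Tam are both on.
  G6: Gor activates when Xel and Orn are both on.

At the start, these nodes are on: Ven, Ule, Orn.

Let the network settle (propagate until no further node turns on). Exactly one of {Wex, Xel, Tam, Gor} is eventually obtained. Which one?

Gor

Ven is on, so Gor activates (G1).
Wex would need Xel (G3), but Xel never turns on. Tam would need Xel and Gor (G2), but Xel never turns on. Xel would need Ven and Tam (G5), but Tam never turns on.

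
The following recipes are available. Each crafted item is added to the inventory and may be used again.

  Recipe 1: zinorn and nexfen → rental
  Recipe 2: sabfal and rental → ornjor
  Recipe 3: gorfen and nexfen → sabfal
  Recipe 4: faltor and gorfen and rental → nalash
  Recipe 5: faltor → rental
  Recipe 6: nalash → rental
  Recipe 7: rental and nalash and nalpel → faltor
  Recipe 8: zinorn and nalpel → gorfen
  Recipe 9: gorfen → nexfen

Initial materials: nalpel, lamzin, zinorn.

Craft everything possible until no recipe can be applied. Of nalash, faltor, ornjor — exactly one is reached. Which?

zinorn and nalpel → gorfen (Recipe 8).
Using Recipe 9, gorfen makes nexfen.
gorfen and nexfen → sabfal (Recipe 3).
zinorn and nexfen → rental (Recipe 1).
sabfal and rental → ornjor (Recipe 2).
nalash would need faltor, gorfen, and rental (Recipe 4), but faltor is never obtained. faltor would need rental, nalash, and nalpel (Recipe 7), but nalash is never obtained.

ornjor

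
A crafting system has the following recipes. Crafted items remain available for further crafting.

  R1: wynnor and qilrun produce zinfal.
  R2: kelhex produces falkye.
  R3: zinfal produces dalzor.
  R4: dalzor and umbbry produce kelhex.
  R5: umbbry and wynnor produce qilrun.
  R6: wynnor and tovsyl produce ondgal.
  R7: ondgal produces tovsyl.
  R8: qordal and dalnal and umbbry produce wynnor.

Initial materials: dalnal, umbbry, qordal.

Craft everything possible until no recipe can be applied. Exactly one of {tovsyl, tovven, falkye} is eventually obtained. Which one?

falkye

qordal and dalnal and umbbry → wynnor (R8).
Using R5, umbbry and wynnor make qilrun.
Using R1, wynnor and qilrun make zinfal.
Using R3, zinfal makes dalzor.
Using R4, dalzor and umbbry make kelhex.
Using R2, kelhex makes falkye.
No rule produces tovven, and it is not given. tovsyl would need ondgal (R7), but ondgal is never obtained.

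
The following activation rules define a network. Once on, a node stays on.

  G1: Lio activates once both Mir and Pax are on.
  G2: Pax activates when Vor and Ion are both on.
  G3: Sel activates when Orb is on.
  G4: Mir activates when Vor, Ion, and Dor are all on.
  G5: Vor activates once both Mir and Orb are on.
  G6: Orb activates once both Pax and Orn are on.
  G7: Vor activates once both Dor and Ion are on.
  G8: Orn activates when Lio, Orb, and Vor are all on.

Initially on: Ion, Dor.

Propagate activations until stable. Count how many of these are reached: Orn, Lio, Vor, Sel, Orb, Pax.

3

G7: Dor and Ion on → Vor on.
Vor, Ion, and Dor are on, so Mir activates (G4).
Vor and Ion are on, so Pax activates (G2).
Mir and Pax are on, so Lio activates (G1).
Orn would need Lio, Orb, and Vor (G8), but Orb never turns on.
Lio: reached.
Vor: reached.
Sel would need Orb (G3), but Orb never turns on.
Orb would need Pax and Orn (G6), but Orn never turns on.
Pax: reached.
Reached: Lio, Vor, and Pax — 3 of the 6.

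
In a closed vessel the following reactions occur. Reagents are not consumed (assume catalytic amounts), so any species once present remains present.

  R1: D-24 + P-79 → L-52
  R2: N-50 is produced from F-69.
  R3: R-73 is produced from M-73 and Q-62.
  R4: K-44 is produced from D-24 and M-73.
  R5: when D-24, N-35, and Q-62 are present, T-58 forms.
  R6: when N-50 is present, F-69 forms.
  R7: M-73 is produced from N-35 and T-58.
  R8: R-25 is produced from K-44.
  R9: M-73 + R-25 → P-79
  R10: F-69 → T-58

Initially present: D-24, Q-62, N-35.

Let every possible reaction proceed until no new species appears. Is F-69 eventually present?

F-69 would need N-50 (R6), but N-50 never forms.

No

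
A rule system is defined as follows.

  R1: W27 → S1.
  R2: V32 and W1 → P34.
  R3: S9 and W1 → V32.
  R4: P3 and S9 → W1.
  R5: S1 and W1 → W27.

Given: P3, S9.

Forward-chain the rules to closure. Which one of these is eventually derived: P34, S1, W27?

P34

From P3 and S9, R4 gives W1.
From S9 and W1, R3 gives V32.
From V32 and W1, R2 gives P34.
S1 would need W27 (R1), but W27 is never established. W27 would need S1 and W1 (R5), but S1 is never established.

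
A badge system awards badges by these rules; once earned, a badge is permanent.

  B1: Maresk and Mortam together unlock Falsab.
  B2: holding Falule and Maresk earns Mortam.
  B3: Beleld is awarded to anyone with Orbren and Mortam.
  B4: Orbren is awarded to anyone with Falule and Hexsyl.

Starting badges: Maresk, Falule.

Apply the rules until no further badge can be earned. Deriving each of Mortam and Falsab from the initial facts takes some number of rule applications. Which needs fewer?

Mortam: With Falule and Maresk, Mortam is earned (B2). [1 rule application]
Falsab: With Falule and Maresk, Mortam is earned (B2). With Maresk and Mortam, Falsab is earned (B1). [2 rule applications]
Mortam needs fewer.

Mortam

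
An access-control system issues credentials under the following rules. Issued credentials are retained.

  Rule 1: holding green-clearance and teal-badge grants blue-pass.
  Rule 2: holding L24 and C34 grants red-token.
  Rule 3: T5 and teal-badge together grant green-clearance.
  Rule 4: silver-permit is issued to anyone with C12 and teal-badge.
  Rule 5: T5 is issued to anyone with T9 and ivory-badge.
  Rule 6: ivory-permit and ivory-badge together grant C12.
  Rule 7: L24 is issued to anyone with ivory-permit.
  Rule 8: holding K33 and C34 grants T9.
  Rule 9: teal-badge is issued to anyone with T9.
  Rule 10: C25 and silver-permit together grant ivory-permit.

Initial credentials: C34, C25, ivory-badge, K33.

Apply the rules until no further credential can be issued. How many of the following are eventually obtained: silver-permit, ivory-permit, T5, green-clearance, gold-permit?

2

Holding K33 and C34 grants T9 (Rule 8).
Holding T9 and ivory-badge grants T5 (Rule 5).
Holding T9 grants teal-badge (Rule 9).
Holding T5 and teal-badge grants green-clearance (Rule 3).
silver-permit would need C12 and teal-badge (Rule 4), but C12 is never granted.
ivory-permit would need C25 and silver-permit (Rule 10), but silver-permit is never granted.
T5: reached.
green-clearance: reached.
No rule produces gold-permit, and it is not given.
Reached: T5 and green-clearance — 2 of the 5.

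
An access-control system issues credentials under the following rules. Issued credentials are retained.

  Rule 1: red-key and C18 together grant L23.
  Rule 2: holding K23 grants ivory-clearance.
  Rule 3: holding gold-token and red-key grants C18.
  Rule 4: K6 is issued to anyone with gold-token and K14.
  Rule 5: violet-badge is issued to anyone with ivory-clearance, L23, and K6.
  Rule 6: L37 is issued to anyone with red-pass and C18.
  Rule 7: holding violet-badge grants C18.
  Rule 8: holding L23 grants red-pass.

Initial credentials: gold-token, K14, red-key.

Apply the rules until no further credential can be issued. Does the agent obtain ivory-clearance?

ivory-clearance would need K23 (Rule 2), but K23 is never granted.

No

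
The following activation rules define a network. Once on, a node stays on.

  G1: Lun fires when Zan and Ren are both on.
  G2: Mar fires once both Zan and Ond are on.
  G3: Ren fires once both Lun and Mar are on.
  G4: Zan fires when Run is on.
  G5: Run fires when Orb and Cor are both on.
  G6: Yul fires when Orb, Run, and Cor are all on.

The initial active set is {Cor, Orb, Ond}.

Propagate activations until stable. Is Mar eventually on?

Orb and Cor are on, so Run fires (G5).
Run is on, so Zan fires (G4).
Zan and Ond are on, so Mar fires (G2).

Yes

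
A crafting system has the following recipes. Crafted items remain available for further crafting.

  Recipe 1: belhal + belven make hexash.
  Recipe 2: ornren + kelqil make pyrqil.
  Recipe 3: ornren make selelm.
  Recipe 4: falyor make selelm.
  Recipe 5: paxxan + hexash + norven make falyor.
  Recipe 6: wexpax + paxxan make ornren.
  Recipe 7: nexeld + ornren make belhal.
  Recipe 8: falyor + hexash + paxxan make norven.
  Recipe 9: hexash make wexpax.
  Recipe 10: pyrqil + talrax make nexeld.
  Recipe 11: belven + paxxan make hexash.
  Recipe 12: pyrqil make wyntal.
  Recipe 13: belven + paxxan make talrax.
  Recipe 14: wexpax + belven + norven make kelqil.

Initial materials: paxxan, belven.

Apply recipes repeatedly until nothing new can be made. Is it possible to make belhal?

belhal would need nexeld and ornren (Recipe 7), but nexeld is never obtained.

No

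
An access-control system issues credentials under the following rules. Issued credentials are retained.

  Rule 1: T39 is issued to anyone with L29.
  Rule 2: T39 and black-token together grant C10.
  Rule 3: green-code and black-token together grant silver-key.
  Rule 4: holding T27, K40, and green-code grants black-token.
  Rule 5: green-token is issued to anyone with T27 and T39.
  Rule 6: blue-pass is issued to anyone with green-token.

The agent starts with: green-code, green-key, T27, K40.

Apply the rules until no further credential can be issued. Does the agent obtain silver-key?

Yes

Holding T27, K40, and green-code grants black-token (Rule 4).
Holding green-code and black-token grants silver-key (Rule 3).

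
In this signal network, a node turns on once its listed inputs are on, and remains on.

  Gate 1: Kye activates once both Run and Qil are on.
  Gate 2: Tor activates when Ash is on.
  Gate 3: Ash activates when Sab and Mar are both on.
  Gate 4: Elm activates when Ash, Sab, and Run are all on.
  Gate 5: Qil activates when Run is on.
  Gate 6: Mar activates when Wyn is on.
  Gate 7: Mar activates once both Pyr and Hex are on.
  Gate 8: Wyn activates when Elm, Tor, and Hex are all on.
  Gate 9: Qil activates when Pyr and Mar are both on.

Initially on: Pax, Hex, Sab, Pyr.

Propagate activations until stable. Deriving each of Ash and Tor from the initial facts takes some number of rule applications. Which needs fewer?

Ash

Ash: Pyr and Hex are on, so Mar activates (Gate 7). Sab and Mar are on, so Ash activates (Gate 3). [2 rule applications]
Tor: Pyr and Hex are on, so Mar activates (Gate 7). Gate 3: Sab and Mar on → Ash on. Ash is on, so Tor activates (Gate 2). [3 rule applications]
Ash needs fewer.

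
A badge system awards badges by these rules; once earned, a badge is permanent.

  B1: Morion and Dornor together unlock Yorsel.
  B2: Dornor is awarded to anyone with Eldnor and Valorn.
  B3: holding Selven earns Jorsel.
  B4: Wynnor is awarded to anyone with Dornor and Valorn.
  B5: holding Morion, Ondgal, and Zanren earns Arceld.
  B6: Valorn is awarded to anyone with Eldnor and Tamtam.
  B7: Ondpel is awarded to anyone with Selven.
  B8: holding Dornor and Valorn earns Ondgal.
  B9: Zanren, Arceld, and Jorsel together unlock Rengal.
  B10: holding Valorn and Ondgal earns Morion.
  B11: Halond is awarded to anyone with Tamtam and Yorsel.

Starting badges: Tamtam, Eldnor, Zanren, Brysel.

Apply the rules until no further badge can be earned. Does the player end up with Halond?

Yes

With Eldnor and Tamtam, Valorn is earned (B6).
With Eldnor and Valorn, Dornor is earned (B2).
With Dornor and Valorn, Ondgal is earned (B8).
With Valorn and Ondgal, Morion is earned (B10).
With Morion and Dornor, Yorsel is earned (B1).
With Tamtam and Yorsel, Halond is earned (B11).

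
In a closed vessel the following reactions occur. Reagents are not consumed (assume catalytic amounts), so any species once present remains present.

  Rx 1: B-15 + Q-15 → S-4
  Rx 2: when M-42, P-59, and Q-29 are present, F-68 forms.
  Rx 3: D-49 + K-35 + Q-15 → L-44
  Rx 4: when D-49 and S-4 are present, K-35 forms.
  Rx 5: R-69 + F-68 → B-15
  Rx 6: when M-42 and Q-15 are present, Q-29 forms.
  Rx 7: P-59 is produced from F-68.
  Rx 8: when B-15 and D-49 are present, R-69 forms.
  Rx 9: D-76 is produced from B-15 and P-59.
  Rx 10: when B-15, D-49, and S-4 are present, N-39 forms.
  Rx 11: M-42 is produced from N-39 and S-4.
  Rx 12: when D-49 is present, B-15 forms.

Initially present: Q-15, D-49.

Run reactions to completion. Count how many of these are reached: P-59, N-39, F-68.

D-49 present → B-15 forms (Rx 12).
B-15 and Q-15 present → S-4 forms (Rx 1).
B-15, D-49, and S-4 present → N-39 forms (Rx 10).
P-59 would need F-68 (Rx 7), but F-68 never forms.
N-39: reached.
F-68 would need M-42, P-59, and Q-29 (Rx 2), but P-59 never forms.
Reached: N-39 — 1 of the 3.

1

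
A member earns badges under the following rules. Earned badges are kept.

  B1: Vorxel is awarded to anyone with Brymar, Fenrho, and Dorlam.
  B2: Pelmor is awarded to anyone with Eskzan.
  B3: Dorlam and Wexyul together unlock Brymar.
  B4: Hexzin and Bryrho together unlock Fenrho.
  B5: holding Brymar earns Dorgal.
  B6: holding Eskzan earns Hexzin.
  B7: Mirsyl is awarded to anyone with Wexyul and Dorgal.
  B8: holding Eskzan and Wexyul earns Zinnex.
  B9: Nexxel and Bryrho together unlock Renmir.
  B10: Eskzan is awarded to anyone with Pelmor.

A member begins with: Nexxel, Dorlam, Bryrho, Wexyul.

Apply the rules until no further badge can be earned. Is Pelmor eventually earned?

No

Pelmor would need Eskzan (B2), but Eskzan is never earned.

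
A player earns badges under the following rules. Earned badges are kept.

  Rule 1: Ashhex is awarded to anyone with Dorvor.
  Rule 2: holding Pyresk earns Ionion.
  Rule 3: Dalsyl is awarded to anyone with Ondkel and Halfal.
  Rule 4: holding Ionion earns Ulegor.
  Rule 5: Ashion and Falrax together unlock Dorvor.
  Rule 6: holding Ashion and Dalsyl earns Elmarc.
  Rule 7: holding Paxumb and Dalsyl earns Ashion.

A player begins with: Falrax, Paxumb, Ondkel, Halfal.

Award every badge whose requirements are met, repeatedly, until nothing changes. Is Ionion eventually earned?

Ionion would need Pyresk (Rule 2), but Pyresk is never earned.

No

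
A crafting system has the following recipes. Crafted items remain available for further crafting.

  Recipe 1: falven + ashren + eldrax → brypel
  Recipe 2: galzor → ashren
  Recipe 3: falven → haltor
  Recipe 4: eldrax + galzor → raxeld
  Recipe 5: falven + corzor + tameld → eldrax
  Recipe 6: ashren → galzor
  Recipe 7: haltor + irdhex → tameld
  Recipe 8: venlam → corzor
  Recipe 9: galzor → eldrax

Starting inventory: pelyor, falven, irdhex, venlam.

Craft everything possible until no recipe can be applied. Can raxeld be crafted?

raxeld would need eldrax and galzor (Recipe 4), but galzor is never obtained.

No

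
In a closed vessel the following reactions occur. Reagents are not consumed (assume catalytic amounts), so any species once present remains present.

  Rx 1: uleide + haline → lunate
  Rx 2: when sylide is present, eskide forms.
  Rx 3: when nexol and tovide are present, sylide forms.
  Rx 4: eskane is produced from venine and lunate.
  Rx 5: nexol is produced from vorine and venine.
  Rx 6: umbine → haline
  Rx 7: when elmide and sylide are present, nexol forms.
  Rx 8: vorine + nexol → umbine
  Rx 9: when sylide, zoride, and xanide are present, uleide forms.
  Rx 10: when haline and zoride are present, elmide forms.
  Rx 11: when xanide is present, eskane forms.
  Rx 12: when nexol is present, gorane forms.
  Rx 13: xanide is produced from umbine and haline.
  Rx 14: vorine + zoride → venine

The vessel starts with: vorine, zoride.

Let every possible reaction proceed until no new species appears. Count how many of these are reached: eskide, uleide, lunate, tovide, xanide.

vorine and zoride present → venine forms (Rx 14).
vorine and venine present → nexol forms (Rx 5).
vorine and nexol present → umbine forms (Rx 8).
umbine present → haline forms (Rx 6).
umbine and haline present → xanide forms (Rx 13).
eskide would need sylide (Rx 2), but sylide never forms.
uleide would need sylide, zoride, and xanide (Rx 9), but sylide never forms.
lunate would need uleide and haline (Rx 1), but uleide never forms.
No rule produces tovide, and it is not given.
xanide: reached.
Reached: xanide — 1 of the 5.

1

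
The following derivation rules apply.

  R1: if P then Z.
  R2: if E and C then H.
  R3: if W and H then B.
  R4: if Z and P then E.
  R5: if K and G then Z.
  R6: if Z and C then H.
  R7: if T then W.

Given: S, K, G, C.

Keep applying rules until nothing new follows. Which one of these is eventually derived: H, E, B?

From K and G, R5 gives Z.
Z and C hold, so H follows (R6).
E would need Z and P (R4), but P is never established. B would need W and H (R3), but W is never established.

H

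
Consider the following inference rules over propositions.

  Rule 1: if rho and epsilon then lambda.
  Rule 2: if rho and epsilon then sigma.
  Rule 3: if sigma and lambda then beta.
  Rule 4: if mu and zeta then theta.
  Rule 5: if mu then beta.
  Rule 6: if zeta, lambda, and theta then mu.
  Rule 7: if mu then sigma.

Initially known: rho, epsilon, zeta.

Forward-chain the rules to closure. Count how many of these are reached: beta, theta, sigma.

From rho and epsilon, Rule 1 gives lambda.
rho and epsilon hold, so sigma follows (Rule 2).
From sigma and lambda, Rule 3 gives beta.
beta: reached.
theta would need mu and zeta (Rule 4), but mu is never established.
sigma: reached.
Reached: beta and sigma — 2 of the 3.

2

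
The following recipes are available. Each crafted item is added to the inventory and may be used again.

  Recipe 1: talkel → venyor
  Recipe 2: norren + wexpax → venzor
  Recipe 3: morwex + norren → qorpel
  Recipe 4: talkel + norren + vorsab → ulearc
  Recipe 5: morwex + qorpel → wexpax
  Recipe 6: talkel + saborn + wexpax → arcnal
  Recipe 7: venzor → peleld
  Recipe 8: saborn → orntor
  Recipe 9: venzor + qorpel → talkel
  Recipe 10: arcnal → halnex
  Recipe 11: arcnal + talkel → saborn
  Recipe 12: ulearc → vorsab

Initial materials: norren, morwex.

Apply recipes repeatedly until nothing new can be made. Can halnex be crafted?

halnex would need arcnal (Recipe 10), but arcnal is never obtained.

No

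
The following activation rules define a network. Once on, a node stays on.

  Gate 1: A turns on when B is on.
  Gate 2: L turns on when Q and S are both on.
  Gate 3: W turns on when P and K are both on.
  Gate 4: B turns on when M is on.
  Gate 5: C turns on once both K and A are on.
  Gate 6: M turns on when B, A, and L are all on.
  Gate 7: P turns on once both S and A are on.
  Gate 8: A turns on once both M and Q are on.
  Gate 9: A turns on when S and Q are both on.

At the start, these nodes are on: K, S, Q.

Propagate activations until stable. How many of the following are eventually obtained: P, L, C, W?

4

S and Q are on, so A turns on (Gate 9).
Q and S are on, so L turns on (Gate 2).
S and A are on, so P turns on (Gate 7).
Gate 5: K and A on → C on.
Gate 3: P and K on → W on.
P: reached.
L: reached.
C: reached.
W: reached.
All 4 are reached.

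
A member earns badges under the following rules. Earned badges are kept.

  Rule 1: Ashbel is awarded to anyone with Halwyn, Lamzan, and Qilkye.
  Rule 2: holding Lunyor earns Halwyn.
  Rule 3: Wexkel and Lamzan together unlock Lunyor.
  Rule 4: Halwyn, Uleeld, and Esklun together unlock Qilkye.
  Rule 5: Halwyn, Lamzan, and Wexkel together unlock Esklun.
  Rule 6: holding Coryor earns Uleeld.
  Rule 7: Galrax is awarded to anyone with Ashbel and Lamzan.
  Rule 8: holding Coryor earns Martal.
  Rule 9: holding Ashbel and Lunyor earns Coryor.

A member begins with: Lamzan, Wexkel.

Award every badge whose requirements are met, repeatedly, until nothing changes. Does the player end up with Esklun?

With Wexkel and Lamzan, Lunyor is earned (Rule 3).
With Lunyor, Halwyn is earned (Rule 2).
With Halwyn, Lamzan, and Wexkel, Esklun is earned (Rule 5).

Yes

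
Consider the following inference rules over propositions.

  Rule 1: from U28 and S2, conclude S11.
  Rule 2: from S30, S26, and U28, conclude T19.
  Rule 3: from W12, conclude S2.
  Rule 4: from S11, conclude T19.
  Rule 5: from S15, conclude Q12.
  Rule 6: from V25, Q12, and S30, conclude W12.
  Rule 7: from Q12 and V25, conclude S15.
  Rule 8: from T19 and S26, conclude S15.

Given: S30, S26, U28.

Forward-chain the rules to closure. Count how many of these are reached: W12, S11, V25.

0

W12 would need V25, Q12, and S30 (Rule 6), but V25 is never established.
S11 would need U28 and S2 (Rule 1), but S2 is never established.
No rule produces V25, and it is not given.
None of the 3 are reached.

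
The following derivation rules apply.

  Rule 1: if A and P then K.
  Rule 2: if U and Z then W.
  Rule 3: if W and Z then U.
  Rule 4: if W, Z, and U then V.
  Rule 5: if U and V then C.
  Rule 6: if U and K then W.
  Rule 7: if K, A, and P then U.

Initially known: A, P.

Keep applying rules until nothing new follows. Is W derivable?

A and P hold, so K follows (Rule 1).
From K, A, and P, Rule 7 gives U.
U and K hold, so W follows (Rule 6).

Yes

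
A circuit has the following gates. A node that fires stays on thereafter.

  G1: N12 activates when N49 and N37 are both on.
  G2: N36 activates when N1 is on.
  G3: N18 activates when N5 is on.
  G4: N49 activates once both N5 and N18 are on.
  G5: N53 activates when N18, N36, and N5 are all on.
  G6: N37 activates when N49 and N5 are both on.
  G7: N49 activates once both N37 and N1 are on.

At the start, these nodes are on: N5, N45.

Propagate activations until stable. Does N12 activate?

Yes

G3: N5 on → N18 on.
N5 and N18 are on, so N49 activates (G4).
G6: N49 and N5 on → N37 on.
G1: N49 and N37 on → N12 on.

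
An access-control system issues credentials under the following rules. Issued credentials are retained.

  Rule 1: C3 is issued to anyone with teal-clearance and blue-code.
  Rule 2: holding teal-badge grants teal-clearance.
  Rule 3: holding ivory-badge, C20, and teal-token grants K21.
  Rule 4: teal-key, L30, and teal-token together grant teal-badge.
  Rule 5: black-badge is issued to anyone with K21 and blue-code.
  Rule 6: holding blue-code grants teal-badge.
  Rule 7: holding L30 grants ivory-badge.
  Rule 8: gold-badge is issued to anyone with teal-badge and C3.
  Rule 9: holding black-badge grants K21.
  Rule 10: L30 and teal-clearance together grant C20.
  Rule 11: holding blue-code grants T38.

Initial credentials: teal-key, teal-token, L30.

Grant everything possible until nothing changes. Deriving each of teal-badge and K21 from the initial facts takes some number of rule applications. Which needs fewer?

teal-badge: Holding teal-key, L30, and teal-token grants teal-badge (Rule 4). [1 rule application]
K21: Holding teal-key, L30, and teal-token grants teal-badge (Rule 4). Holding L30 grants ivory-badge (Rule 7). Holding teal-badge grants teal-clearance (Rule 2). Holding L30 and teal-clearance grants C20 (Rule 10). Holding ivory-badge, C20, and teal-token grants K21 (Rule 3). [5 rule applications]
teal-badge needs fewer.

teal-badge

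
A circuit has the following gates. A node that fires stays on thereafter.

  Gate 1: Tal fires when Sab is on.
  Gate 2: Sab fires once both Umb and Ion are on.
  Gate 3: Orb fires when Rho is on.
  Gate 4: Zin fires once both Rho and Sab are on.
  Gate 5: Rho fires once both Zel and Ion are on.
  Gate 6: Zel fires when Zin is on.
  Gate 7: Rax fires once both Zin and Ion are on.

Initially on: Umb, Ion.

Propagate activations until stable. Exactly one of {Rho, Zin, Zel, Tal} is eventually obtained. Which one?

Tal

Gate 2: Umb and Ion on → Sab on.
Gate 1: Sab on → Tal on.
Rho would need Zel and Ion (Gate 5), but Zel never turns on. Zel would need Zin (Gate 6), but Zin never turns on. Zin would need Rho and Sab (Gate 4), but Rho never turns on.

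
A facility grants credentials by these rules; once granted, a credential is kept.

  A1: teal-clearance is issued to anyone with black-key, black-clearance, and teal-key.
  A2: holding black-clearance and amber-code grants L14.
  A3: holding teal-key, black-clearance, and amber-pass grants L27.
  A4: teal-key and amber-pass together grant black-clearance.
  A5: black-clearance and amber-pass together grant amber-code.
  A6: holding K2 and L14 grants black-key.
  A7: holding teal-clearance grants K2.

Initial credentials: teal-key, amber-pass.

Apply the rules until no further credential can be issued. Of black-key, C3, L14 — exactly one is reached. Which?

L14

Holding teal-key and amber-pass grants black-clearance (A4).
Holding black-clearance and amber-pass grants amber-code (A5).
Holding black-clearance and amber-code grants L14 (A2).
black-key would need K2 and L14 (A6), but K2 is never granted. No rule produces C3, and it is not given.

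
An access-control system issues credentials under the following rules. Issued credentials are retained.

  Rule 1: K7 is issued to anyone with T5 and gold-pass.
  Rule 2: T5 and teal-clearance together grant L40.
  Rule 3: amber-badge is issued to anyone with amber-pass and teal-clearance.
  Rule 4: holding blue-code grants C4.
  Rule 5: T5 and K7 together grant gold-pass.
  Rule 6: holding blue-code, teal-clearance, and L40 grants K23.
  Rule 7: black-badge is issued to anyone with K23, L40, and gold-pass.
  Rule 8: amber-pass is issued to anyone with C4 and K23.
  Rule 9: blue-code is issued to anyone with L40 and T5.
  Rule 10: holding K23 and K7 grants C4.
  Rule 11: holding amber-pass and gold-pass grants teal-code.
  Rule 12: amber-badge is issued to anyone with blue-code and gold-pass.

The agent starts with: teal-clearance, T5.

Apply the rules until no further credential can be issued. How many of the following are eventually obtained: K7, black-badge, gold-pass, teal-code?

K7 would need T5 and gold-pass (Rule 1), but gold-pass is never granted.
black-badge would need K23, L40, and gold-pass (Rule 7), but gold-pass is never granted.
gold-pass would need T5 and K7 (Rule 5), but K7 is never granted.
teal-code would need amber-pass and gold-pass (Rule 11), but gold-pass is never granted.
None of the 4 are reached.

0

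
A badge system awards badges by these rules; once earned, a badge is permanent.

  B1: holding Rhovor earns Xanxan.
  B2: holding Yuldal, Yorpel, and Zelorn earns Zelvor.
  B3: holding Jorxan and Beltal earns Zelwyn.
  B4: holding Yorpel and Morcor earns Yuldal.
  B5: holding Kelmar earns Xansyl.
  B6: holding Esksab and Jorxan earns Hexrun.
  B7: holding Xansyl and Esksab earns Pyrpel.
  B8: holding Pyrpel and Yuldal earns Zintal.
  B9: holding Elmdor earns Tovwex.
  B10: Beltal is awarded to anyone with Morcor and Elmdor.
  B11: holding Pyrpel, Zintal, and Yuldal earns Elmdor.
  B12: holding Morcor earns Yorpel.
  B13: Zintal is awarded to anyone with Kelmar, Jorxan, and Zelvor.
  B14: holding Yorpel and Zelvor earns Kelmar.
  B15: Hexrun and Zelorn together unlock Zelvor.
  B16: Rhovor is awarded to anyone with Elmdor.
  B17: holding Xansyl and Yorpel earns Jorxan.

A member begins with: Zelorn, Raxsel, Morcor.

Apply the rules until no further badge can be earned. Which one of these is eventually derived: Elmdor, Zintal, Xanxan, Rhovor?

With Morcor, Yorpel is earned (B12).
With Yorpel and Morcor, Yuldal is earned (B4).
With Yuldal, Yorpel, and Zelorn, Zelvor is earned (B2).
With Yorpel and Zelvor, Kelmar is earned (B14).
With Kelmar, Xansyl is earned (B5).
With Xansyl and Yorpel, Jorxan is earned (B17).
With Kelmar, Jorxan, and Zelvor, Zintal is earned (B13).
Elmdor would need Pyrpel, Zintal, and Yuldal (B11), but Pyrpel is never earned. Rhovor would need Elmdor (B16), but Elmdor is never earned. Xanxan would need Rhovor (B1), but Rhovor is never earned.

Zintal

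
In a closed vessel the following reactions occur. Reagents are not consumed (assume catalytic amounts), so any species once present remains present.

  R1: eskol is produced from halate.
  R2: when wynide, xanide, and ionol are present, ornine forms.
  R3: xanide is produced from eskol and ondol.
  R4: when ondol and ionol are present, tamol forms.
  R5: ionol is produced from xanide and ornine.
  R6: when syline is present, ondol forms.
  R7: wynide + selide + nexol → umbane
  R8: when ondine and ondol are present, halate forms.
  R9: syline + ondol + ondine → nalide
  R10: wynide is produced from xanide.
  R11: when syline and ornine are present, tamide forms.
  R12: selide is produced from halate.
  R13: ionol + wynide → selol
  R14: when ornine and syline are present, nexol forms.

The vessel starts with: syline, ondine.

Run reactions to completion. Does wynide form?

Yes

syline present → ondol forms (R6).
ondine and ondol present → halate forms (R8).
halate present → eskol forms (R1).
eskol and ondol present → xanide forms (R3).
xanide present → wynide forms (R10).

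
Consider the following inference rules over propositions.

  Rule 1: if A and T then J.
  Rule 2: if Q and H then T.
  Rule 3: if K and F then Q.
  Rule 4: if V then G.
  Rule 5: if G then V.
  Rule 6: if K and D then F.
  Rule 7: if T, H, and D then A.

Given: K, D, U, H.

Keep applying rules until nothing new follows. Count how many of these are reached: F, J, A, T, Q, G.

5

K and D hold, so F follows (Rule 6).
From K and F, Rule 3 gives Q.
Q and H hold, so T follows (Rule 2).
T, H, and D hold, so A follows (Rule 7).
From A and T, Rule 1 gives J.
F: reached.
J: reached.
A: reached.
T: reached.
Q: reached.
G would need V (Rule 4), but V is never established.
Reached: F, J, A, T, and Q — 5 of the 6.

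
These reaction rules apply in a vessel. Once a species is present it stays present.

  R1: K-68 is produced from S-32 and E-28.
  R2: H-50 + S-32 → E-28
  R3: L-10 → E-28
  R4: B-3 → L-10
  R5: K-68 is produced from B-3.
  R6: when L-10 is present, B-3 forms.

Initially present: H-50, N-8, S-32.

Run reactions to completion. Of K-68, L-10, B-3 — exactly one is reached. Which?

K-68

H-50 and S-32 present → E-28 forms (R2).
S-32 and E-28 present → K-68 forms (R1).
B-3 would need L-10 (R6), but L-10 never forms. L-10 would need B-3 (R4), but B-3 never forms.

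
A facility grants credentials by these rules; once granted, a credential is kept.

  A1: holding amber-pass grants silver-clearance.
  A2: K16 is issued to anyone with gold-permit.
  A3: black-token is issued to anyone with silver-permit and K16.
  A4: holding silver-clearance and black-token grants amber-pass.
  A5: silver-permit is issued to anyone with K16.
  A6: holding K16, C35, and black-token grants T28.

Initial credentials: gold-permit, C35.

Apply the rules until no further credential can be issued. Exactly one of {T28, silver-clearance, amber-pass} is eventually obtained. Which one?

Holding gold-permit grants K16 (A2).
Holding K16 grants silver-permit (A5).
Holding silver-permit and K16 grants black-token (A3).
Holding K16, C35, and black-token grants T28 (A6).
silver-clearance would need amber-pass (A1), but amber-pass is never granted. amber-pass would need silver-clearance and black-token (A4), but silver-clearance is never granted.

T28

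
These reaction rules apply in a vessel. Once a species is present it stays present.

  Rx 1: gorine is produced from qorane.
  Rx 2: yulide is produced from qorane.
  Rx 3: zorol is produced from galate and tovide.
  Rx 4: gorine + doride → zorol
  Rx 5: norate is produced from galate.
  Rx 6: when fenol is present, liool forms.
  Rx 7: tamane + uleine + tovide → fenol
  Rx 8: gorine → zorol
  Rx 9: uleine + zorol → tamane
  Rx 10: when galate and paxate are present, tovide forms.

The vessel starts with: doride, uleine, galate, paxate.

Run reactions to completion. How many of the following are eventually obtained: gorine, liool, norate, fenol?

galate and paxate present → tovide forms (Rx 10).
galate present → norate forms (Rx 5).
galate and tovide present → zorol forms (Rx 3).
uleine and zorol present → tamane forms (Rx 9).
tamane, uleine, and tovide present → fenol forms (Rx 7).
fenol present → liool forms (Rx 6).
gorine would need qorane (Rx 1), but qorane never forms.
liool: reached.
norate: reached.
fenol: reached.
Reached: liool, norate, and fenol — 3 of the 4.

3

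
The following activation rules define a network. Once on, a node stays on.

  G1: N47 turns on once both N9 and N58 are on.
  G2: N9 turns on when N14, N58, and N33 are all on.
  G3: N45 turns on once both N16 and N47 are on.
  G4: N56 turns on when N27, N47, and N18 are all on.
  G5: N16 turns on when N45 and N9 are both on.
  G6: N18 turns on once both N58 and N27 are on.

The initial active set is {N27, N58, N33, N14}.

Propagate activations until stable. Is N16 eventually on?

N16 would need N45 and N9 (G5), but N45 never turns on.

No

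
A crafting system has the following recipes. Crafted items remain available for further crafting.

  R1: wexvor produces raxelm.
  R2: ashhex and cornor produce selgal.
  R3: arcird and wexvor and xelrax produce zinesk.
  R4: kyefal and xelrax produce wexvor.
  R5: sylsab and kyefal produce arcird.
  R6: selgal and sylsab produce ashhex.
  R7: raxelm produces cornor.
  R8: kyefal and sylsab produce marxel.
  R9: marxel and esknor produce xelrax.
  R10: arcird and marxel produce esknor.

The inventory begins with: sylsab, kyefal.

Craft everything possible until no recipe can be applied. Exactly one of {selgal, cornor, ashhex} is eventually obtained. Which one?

cornor

Using R8, kyefal and sylsab make marxel.
Using R5, sylsab and kyefal make arcird.
arcird and marxel → esknor (R10).
Using R9, marxel and esknor make xelrax.
Using R4, kyefal and xelrax make wexvor.
Using R1, wexvor makes raxelm.
Using R7, raxelm makes cornor.
ashhex would need selgal and sylsab (R6), but selgal is never obtained. selgal would need ashhex and cornor (R2), but ashhex is never obtained.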